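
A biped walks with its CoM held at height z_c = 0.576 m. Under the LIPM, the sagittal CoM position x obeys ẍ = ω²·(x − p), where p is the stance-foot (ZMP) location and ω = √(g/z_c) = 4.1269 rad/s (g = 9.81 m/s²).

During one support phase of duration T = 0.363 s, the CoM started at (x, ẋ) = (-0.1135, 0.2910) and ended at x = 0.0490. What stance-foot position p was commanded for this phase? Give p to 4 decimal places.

ωT = 4.1269·0.363 = 1.498065; cosh(ωT) = 2.348293, sinh(ωT) = 2.124731
x(T) = p + (x₀−p)·cosh(ωT) + (ẋ₀/ω)·sinh(ωT) ⇒ p·(1 − cosh) = x(T) − x₀·cosh − (ẋ₀/ω)·sinh
numerator   = 0.0490 − (-0.1135)·2.348293 − (0.2910/4.1269)·2.124731 = 0.165710
denominator = 1 − 2.348293 = -1.348293
p = 0.165710 / -1.348293 = -0.1229

p = -0.1229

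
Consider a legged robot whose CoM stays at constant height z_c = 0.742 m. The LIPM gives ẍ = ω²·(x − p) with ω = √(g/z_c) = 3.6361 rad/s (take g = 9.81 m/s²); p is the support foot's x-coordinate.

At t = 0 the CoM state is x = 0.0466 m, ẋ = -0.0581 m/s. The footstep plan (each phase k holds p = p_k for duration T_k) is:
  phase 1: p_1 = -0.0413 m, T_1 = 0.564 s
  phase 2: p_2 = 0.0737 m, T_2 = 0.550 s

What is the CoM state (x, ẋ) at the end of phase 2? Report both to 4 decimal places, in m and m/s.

phase 1: p=-0.0413, T=0.564, ωT=2.050760, cosh=3.951224, sinh=3.822587; start (x,ẋ)=(0.046600, -0.058100) → end (x,ẋ)=(0.244933, 0.992183)
phase 2: p=0.0737, T=0.550, ωT=1.999855, cosh=3.761670, sinh=3.626315; start (x,ẋ)=(0.244933, 0.992183) → end (x,ẋ)=(1.707334, 5.990079)

x = 1.7073, ẋ = 5.9901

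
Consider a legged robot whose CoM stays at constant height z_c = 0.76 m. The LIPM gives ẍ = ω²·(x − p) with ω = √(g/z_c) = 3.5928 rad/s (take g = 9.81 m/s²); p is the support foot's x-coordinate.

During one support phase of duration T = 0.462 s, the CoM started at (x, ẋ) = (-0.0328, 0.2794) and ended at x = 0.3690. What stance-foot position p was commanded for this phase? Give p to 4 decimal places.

p = -0.1515

ωT = 3.5928·0.462 = 1.659874; cosh(ωT) = 2.724405, sinh(ωT) = 2.534242
x(T) = p + (x₀−p)·cosh(ωT) + (ẋ₀/ω)·sinh(ωT) ⇒ p·(1 − cosh) = x(T) − x₀·cosh − (ẋ₀/ω)·sinh
numerator   = 0.3690 − (-0.0328)·2.724405 − (0.2794/3.5928)·2.534242 = 0.261281
denominator = 1 − 2.724405 = -1.724405
p = 0.261281 / -1.724405 = -0.1515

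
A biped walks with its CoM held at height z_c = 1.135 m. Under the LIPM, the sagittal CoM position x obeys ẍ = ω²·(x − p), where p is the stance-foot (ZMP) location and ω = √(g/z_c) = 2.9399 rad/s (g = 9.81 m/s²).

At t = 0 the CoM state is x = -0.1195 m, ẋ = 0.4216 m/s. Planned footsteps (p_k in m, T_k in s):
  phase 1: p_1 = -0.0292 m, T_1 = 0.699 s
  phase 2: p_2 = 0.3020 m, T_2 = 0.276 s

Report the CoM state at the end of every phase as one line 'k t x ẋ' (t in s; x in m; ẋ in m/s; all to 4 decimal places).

1 0.6990 0.1631 0.6534
2 0.9750 0.3156 0.5117

phase 1: p=-0.0292, T=0.699, ωT=2.054990, cosh=3.967427, sinh=3.839333; start (x,ẋ)=(-0.119500, 0.421600) → end (x,ẋ)=(0.163126, 0.653428)
phase 2: p=0.3020, T=0.276, ωT=0.811412, cosh=1.347658, sinh=0.903427; start (x,ẋ)=(0.163126, 0.653428) → end (x,ẋ)=(0.315643, 0.511749)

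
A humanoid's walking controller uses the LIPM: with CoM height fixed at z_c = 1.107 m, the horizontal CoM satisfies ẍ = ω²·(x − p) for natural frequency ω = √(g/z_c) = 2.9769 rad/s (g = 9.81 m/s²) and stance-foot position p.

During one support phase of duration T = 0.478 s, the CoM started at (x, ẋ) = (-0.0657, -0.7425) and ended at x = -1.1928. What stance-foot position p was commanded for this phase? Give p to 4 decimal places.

p = 0.4695

ωT = 2.9769·0.478 = 1.422958; cosh(ωT) = 2.195189, sinh(ωT) = 1.954188
x(T) = p + (x₀−p)·cosh(ωT) + (ẋ₀/ω)·sinh(ωT) ⇒ p·(1 − cosh) = x(T) − x₀·cosh − (ẋ₀/ω)·sinh
numerator   = -1.1928 − (-0.0657)·2.195189 − (-0.7425/2.9769)·1.954188 = -0.561161
denominator = 1 − 2.195189 = -1.195189
p = -0.561161 / -1.195189 = 0.4695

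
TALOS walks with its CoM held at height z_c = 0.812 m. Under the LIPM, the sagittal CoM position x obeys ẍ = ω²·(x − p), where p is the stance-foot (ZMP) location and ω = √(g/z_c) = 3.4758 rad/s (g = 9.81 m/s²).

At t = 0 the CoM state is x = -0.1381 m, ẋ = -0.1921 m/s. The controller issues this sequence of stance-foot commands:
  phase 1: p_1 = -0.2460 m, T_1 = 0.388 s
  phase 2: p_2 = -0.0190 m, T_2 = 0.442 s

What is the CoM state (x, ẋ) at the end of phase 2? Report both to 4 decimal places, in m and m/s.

x = -0.0952, ẋ = -0.1269

phase 1: p=-0.2460, T=0.388, ωT=1.348610, cosh=2.055835, sinh=1.796234; start (x,ẋ)=(-0.138100, -0.192100) → end (x,ẋ)=(-0.123449, 0.278732)
phase 2: p=-0.0190, T=0.442, ωT=1.536304, cosh=2.431277, sinh=2.216102; start (x,ẋ)=(-0.123449, 0.278732) → end (x,ẋ)=(-0.095232, -0.126872)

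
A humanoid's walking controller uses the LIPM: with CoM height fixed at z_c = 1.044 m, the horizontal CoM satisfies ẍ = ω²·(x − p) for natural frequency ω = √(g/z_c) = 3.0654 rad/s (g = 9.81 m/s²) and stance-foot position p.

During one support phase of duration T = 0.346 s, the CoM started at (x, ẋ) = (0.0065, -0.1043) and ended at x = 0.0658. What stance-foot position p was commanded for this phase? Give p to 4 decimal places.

ωT = 3.0654·0.346 = 1.060628; cosh(ωT) = 1.617212, sinh(ωT) = 1.270974
x(T) = p + (x₀−p)·cosh(ωT) + (ẋ₀/ω)·sinh(ωT) ⇒ p·(1 − cosh) = x(T) − x₀·cosh − (ẋ₀/ω)·sinh
numerator   = 0.0658 − (0.0065)·1.617212 − (-0.1043/3.0654)·1.270974 = 0.098533
denominator = 1 − 1.617212 = -0.617212
p = 0.098533 / -0.617212 = -0.1596

p = -0.1596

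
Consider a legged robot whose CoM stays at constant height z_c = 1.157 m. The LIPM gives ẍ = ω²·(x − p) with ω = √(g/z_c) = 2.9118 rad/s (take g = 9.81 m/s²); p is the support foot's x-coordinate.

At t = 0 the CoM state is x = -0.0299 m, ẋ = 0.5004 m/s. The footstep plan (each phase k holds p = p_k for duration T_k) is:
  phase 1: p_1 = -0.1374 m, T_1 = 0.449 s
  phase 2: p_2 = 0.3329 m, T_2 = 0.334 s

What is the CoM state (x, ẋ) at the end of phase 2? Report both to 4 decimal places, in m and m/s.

phase 1: p=-0.1374, T=0.449, ωT=1.307398, cosh=1.983533, sinh=1.713010; start (x,ẋ)=(-0.029900, 0.500400) → end (x,ẋ)=(0.370215, 1.528764)
phase 2: p=0.3329, T=0.334, ωT=0.972541, cosh=1.511389, sinh=1.133268; start (x,ẋ)=(0.370215, 1.528764) → end (x,ẋ)=(0.984290, 2.433690)

x = 0.9843, ẋ = 2.4337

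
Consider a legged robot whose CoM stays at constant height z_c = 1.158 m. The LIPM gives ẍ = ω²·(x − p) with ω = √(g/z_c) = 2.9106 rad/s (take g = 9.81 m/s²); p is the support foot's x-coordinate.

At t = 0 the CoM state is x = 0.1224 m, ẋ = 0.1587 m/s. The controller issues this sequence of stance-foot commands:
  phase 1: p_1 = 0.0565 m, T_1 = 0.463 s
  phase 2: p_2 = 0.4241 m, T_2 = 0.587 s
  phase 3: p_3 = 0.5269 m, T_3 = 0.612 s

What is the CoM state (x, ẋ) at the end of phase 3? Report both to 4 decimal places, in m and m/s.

x = 1.7780, ẋ = 3.7241

phase 1: p=0.0565, T=0.463, ωT=1.347608, cosh=2.054035, sinh=1.794174; start (x,ẋ)=(0.122400, 0.158700) → end (x,ẋ)=(0.289688, 0.670113)
phase 2: p=0.4241, T=0.587, ωT=1.708522, cosh=2.850965, sinh=2.669832; start (x,ẋ)=(0.289688, 0.670113) → end (x,ẋ)=(0.655577, 0.865979)
phase 3: p=0.5269, T=0.612, ωT=1.781287, cosh=3.052958, sinh=2.884537; start (x,ẋ)=(0.655577, 0.865979) → end (x,ẋ)=(1.777968, 3.724130)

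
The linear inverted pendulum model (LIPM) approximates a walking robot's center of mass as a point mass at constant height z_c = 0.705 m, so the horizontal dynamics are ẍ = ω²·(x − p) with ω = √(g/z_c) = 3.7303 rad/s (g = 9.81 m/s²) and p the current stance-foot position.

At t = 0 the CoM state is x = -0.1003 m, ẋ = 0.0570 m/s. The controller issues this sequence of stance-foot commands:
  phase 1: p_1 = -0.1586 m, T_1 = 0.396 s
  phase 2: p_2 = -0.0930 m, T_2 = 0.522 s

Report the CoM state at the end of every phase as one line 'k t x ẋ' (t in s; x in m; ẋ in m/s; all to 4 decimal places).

phase 1: p=-0.1586, T=0.396, ωT=1.477199, cosh=2.304467, sinh=2.076191; start (x,ẋ)=(-0.100300, 0.057000) → end (x,ẋ)=(0.007475, 0.582877)
phase 2: p=-0.0930, T=0.522, ωT=1.947217, cosh=3.575911, sinh=3.433240; start (x,ẋ)=(0.007475, 0.582877) → end (x,ẋ)=(0.802750, 3.371104)

1 0.3960 0.0075 0.5829
2 0.9180 0.8028 3.3711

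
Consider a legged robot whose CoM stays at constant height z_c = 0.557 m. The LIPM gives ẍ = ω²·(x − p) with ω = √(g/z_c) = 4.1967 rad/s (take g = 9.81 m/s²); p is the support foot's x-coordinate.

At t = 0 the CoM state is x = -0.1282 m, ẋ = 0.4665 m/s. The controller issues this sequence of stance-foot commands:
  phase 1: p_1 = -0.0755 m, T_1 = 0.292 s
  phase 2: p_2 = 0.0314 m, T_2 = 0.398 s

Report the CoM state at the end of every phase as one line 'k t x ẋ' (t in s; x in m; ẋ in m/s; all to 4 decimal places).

1 0.2920 0.0000 0.5187
2 0.6900 0.2617 1.0891

phase 1: p=-0.0755, T=0.292, ωT=1.225436, cosh=1.849641, sinh=1.556011; start (x,ẋ)=(-0.128200, 0.466500) → end (x,ẋ)=(-0.000012, 0.518720)
phase 2: p=0.0314, T=0.398, ωT=1.670287, cosh=2.750942, sinh=2.562749; start (x,ẋ)=(-0.000012, 0.518720) → end (x,ẋ)=(0.261749, 1.089133)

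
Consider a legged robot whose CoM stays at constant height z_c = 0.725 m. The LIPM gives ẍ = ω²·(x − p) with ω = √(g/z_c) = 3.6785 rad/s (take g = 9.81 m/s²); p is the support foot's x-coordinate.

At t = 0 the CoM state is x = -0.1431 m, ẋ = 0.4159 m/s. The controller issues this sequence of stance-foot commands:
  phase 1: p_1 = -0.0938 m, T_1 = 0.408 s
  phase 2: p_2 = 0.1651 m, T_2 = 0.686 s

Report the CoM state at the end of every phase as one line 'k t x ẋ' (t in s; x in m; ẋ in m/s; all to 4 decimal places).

1 0.4080 0.0311 0.5926
2 1.0940 0.3223 0.6651

phase 1: p=-0.0938, T=0.408, ωT=1.500828, cosh=2.354173, sinh=2.131228; start (x,ẋ)=(-0.143100, 0.415900) → end (x,ẋ)=(0.031101, 0.592602)
phase 2: p=0.1651, T=0.686, ωT=2.523451, cosh=6.275872, sinh=6.195690; start (x,ẋ)=(0.031101, 0.592602) → end (x,ẋ)=(0.322258, 0.665146)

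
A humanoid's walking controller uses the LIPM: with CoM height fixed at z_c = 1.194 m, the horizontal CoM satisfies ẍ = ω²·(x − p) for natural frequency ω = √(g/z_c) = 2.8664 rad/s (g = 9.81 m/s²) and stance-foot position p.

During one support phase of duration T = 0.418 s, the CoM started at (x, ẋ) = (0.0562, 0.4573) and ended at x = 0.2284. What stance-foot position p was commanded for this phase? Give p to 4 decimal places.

ωT = 2.8664·0.418 = 1.198155; cosh(ωT) = 1.807874, sinh(ωT) = 1.506124
x(T) = p + (x₀−p)·cosh(ωT) + (ẋ₀/ω)·sinh(ωT) ⇒ p·(1 − cosh) = x(T) − x₀·cosh − (ẋ₀/ω)·sinh
numerator   = 0.2284 − (0.0562)·1.807874 − (0.4573/2.8664)·1.506124 = -0.113487
denominator = 1 − 1.807874 = -0.807874
p = -0.113487 / -0.807874 = 0.1405

p = 0.1405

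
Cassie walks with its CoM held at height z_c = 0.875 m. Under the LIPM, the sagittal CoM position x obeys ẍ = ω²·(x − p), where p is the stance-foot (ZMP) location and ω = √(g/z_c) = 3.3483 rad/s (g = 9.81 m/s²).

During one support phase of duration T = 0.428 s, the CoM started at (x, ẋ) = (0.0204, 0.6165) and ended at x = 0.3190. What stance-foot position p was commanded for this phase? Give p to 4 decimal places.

p = 0.0742

ωT = 3.3483·0.428 = 1.433072; cosh(ωT) = 2.215066, sinh(ωT) = 1.976491
x(T) = p + (x₀−p)·cosh(ωT) + (ẋ₀/ω)·sinh(ωT) ⇒ p·(1 − cosh) = x(T) − x₀·cosh − (ẋ₀/ω)·sinh
numerator   = 0.3190 − (0.0204)·2.215066 − (0.6165/3.3483)·1.976491 = -0.090105
denominator = 1 − 2.215066 = -1.215066
p = -0.090105 / -1.215066 = 0.0742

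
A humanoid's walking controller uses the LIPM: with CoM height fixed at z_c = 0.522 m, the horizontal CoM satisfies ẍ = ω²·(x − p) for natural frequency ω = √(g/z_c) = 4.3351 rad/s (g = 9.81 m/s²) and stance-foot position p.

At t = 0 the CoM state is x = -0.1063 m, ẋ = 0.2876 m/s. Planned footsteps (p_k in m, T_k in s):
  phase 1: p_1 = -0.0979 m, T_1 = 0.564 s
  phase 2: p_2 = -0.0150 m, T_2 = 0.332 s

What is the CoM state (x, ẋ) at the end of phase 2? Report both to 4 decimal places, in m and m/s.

x = 1.2085, ẋ = 5.3957

phase 1: p=-0.0979, T=0.564, ωT=2.444996, cosh=5.808617, sinh=5.721891; start (x,ẋ)=(-0.106300, 0.287600) → end (x,ẋ)=(0.232910, 1.462197)
phase 2: p=-0.0150, T=0.332, ωT=1.439253, cosh=2.227325, sinh=1.990220; start (x,ẋ)=(0.232910, 1.462197) → end (x,ẋ)=(1.208463, 5.395708)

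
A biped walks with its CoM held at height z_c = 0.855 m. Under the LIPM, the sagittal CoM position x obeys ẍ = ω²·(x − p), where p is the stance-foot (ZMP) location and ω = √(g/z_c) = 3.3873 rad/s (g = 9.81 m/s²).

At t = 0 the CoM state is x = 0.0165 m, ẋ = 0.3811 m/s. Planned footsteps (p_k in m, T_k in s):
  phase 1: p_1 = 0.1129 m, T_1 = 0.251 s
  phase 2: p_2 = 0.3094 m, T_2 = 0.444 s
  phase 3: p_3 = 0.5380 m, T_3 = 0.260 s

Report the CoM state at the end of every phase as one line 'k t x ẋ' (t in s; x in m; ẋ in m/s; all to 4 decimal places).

1 0.2510 0.0871 0.2150
2 0.6950 -0.0796 -1.1026
3 0.9550 -0.6602 -3.6486

phase 1: p=0.1129, T=0.251, ωT=0.850212, cosh=1.383734, sinh=0.956410; start (x,ẋ)=(0.016500, 0.381100) → end (x,ẋ)=(0.087112, 0.215039)
phase 2: p=0.3094, T=0.444, ωT=1.503961, cosh=2.360863, sinh=2.138615; start (x,ẋ)=(0.087112, 0.215039) → end (x,ẋ)=(-0.079623, -1.102603)
phase 3: p=0.5380, T=0.260, ωT=0.880698, cosh=1.413538, sinh=0.999045; start (x,ẋ)=(-0.079623, -1.102603) → end (x,ẋ)=(-0.660234, -3.648649)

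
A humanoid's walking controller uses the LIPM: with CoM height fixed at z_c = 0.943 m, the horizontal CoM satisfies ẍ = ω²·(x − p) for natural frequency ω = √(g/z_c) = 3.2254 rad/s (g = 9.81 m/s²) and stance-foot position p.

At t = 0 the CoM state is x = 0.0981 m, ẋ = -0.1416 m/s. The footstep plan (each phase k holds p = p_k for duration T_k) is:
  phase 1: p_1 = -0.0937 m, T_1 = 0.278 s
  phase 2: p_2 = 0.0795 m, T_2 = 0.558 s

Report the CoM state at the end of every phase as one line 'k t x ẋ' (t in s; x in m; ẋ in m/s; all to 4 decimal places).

phase 1: p=-0.0937, T=0.278, ωT=0.896661, cosh=1.429667, sinh=1.021738; start (x,ẋ)=(0.098100, -0.141600) → end (x,ẋ)=(0.135654, 0.429638)
phase 2: p=0.0795, T=0.558, ωT=1.799773, cosh=3.106806, sinh=2.941470; start (x,ẋ)=(0.135654, 0.429638) → end (x,ẋ)=(0.645778, 1.867562)

1 0.2780 0.1357 0.4296
2 0.8360 0.6458 1.8676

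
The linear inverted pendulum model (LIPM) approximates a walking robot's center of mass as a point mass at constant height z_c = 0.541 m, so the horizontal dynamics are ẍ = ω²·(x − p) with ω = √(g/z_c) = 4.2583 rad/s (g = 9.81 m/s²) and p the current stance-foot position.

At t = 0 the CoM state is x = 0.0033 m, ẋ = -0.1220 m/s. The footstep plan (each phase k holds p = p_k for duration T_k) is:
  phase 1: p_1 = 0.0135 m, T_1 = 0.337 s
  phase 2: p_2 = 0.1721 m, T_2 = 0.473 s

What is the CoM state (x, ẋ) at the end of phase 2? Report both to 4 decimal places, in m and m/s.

x = -1.0439, ẋ = -5.0906

phase 1: p=0.0135, T=0.337, ωT=1.435047, cosh=2.218973, sinh=1.980869; start (x,ẋ)=(0.003300, -0.122000) → end (x,ẋ)=(-0.065885, -0.356753)
phase 2: p=0.1721, T=0.473, ωT=2.014176, cosh=3.813989, sinh=3.680559; start (x,ẋ)=(-0.065885, -0.356753) → end (x,ẋ)=(-1.043924, -5.090578)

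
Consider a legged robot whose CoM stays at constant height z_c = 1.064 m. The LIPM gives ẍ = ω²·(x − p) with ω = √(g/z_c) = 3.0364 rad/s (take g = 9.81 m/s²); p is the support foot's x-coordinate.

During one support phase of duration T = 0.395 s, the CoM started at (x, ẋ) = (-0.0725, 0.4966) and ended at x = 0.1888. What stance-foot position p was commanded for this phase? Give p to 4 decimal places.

p = -0.0905

ωT = 3.0364·0.395 = 1.199378; cosh(ωT) = 1.809717, sinh(ωT) = 1.508335
x(T) = p + (x₀−p)·cosh(ωT) + (ẋ₀/ω)·sinh(ωT) ⇒ p·(1 − cosh) = x(T) − x₀·cosh − (ẋ₀/ω)·sinh
numerator   = 0.1888 − (-0.0725)·1.809717 − (0.4966/3.0364)·1.508335 = 0.073318
denominator = 1 − 1.809717 = -0.809717
p = 0.073318 / -0.809717 = -0.0905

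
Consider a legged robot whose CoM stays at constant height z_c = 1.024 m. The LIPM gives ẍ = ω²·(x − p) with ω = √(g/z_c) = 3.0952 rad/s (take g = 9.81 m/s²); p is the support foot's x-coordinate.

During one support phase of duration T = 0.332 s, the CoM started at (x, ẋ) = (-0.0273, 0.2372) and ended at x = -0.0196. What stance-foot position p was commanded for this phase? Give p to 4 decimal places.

ωT = 3.0952·0.332 = 1.027606; cosh(ωT) = 1.576116, sinh(ωT) = 1.218253
x(T) = p + (x₀−p)·cosh(ωT) + (ẋ₀/ω)·sinh(ωT) ⇒ p·(1 − cosh) = x(T) − x₀·cosh − (ẋ₀/ω)·sinh
numerator   = -0.0196 − (-0.0273)·1.576116 − (0.2372/3.0952)·1.218253 = -0.069933
denominator = 1 − 1.576116 = -0.576116
p = -0.069933 / -0.576116 = 0.1214

p = 0.1214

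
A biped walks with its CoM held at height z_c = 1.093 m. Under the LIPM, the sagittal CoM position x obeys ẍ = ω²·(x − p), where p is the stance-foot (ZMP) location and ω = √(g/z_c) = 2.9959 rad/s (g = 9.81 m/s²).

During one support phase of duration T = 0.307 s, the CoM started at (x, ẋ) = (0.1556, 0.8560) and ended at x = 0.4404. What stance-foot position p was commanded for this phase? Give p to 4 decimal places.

ωT = 2.9959·0.307 = 0.919741; cosh(ωT) = 1.453632, sinh(ωT) = 1.055010
x(T) = p + (x₀−p)·cosh(ωT) + (ẋ₀/ω)·sinh(ωT) ⇒ p·(1 − cosh) = x(T) − x₀·cosh − (ẋ₀/ω)·sinh
numerator   = 0.4404 − (0.1556)·1.453632 − (0.8560/2.9959)·1.055010 = -0.087226
denominator = 1 − 1.453632 = -0.453632
p = -0.087226 / -0.453632 = 0.1923

p = 0.1923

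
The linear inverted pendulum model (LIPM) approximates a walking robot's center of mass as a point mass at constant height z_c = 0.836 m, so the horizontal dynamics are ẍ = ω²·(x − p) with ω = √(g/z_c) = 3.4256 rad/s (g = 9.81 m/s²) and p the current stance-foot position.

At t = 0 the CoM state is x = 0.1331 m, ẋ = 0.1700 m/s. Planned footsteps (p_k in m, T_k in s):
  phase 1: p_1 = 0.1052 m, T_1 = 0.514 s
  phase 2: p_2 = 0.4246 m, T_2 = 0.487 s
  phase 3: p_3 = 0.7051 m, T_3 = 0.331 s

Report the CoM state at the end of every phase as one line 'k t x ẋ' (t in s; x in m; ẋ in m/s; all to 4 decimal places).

1 0.5140 0.3288 0.7788
2 1.0010 0.7430 1.2993
3 1.3320 1.2984 2.4086

phase 1: p=0.1052, T=0.514, ωT=1.760758, cosh=2.994381, sinh=2.822466; start (x,ẋ)=(0.133100, 0.170000) → end (x,ẋ)=(0.328812, 0.778800)
phase 2: p=0.4246, T=0.487, ωT=1.668267, cosh=2.745772, sinh=2.557199; start (x,ẋ)=(0.328812, 0.778800) → end (x,ẋ)=(0.742959, 1.299309)
phase 3: p=0.7051, T=0.331, ωT=1.133874, cosh=1.714728, sinh=1.392943; start (x,ẋ)=(0.742959, 1.299309) → end (x,ẋ)=(1.298353, 2.408612)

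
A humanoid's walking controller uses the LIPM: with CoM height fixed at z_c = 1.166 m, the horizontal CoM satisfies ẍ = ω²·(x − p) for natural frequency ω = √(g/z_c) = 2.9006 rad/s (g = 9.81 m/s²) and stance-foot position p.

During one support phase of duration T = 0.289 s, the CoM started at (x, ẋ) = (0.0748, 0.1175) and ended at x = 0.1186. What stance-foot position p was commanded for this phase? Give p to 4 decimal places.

ωT = 2.9006·0.289 = 0.838273; cosh(ωT) = 1.372414, sinh(ωT) = 0.939957
x(T) = p + (x₀−p)·cosh(ωT) + (ẋ₀/ω)·sinh(ωT) ⇒ p·(1 − cosh) = x(T) − x₀·cosh − (ẋ₀/ω)·sinh
numerator   = 0.1186 − (0.0748)·1.372414 − (0.1175/2.9006)·0.939957 = -0.022133
denominator = 1 − 1.372414 = -0.372414
p = -0.022133 / -0.372414 = 0.0594

p = 0.0594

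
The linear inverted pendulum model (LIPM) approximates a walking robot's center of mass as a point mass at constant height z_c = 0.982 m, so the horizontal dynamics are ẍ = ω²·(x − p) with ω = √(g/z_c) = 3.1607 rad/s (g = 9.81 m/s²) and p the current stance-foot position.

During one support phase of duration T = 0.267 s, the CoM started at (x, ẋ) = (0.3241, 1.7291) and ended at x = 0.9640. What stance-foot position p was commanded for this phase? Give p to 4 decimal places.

p = 0.0026

ωT = 3.1607·0.267 = 0.843907; cosh(ωT) = 1.377731, sinh(ωT) = 0.947704
x(T) = p + (x₀−p)·cosh(ωT) + (ẋ₀/ω)·sinh(ωT) ⇒ p·(1 − cosh) = x(T) − x₀·cosh − (ẋ₀/ω)·sinh
numerator   = 0.9640 − (0.3241)·1.377731 − (1.7291/3.1607)·0.947704 = -0.000976
denominator = 1 − 1.377731 = -0.377731
p = -0.000976 / -0.377731 = 0.0026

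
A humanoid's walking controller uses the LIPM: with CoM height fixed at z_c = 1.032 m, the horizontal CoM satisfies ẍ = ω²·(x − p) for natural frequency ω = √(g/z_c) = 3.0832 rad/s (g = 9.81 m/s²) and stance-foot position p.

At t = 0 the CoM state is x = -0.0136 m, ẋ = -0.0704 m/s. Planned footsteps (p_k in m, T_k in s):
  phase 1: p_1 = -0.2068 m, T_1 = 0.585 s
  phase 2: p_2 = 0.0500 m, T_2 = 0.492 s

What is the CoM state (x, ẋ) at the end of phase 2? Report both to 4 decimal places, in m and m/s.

phase 1: p=-0.2068, T=0.585, ωT=1.803672, cosh=3.118298, sinh=2.953605; start (x,ẋ)=(-0.013600, -0.070400) → end (x,ẋ)=(0.328214, 1.539858)
phase 2: p=0.0500, T=0.492, ωT=1.516934, cosh=2.388807, sinh=2.169423; start (x,ẋ)=(0.328214, 1.539858) → end (x,ẋ)=(1.798086, 5.539333)

x = 1.7981, ẋ = 5.5393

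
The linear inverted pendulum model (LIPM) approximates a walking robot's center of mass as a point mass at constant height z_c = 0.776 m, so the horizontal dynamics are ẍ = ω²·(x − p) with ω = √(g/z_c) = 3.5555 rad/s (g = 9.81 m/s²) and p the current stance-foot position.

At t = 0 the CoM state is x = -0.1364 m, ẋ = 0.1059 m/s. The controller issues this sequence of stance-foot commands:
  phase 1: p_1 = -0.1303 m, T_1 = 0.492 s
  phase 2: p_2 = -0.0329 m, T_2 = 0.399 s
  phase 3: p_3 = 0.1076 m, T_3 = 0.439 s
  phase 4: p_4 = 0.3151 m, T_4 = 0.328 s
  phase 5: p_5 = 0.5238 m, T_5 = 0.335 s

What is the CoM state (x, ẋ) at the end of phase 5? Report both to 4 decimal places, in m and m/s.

phase 1: p=-0.1303, T=0.492, ωT=1.749306, cosh=2.962252, sinh=2.788358; start (x,ẋ)=(-0.136400, 0.105900) → end (x,ẋ)=(-0.065319, 0.253227)
phase 2: p=-0.0329, T=0.399, ωT=1.418645, cosh=2.186779, sinh=1.944737; start (x,ẋ)=(-0.065319, 0.253227) → end (x,ẋ)=(0.034714, 0.329591)
phase 3: p=0.1076, T=0.439, ωT=1.560864, cosh=2.486446, sinh=2.276491; start (x,ẋ)=(0.034714, 0.329591) → end (x,ẋ)=(0.137400, 0.229561)
phase 4: p=0.3151, T=0.328, ωT=1.166204, cosh=1.760666, sinh=1.449119; start (x,ẋ)=(0.137400, 0.229561) → end (x,ẋ)=(0.095791, -0.511393)
phase 5: p=0.5238, T=0.335, ωT=1.191093, cosh=1.797282, sinh=1.493393; start (x,ẋ)=(0.095791, -0.511393) → end (x,ẋ)=(-0.460249, -3.191738)

x = -0.4602, ẋ = -3.1917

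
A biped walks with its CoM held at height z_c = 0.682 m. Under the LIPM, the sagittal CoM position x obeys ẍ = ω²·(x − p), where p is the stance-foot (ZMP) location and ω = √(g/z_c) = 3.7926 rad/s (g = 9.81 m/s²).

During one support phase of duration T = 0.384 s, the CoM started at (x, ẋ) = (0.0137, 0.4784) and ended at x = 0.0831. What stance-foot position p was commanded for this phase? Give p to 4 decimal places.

ωT = 3.7926·0.384 = 1.456358; cosh(ωT) = 2.261695, sinh(ωT) = 2.028612
x(T) = p + (x₀−p)·cosh(ωT) + (ẋ₀/ω)·sinh(ωT) ⇒ p·(1 − cosh) = x(T) − x₀·cosh − (ẋ₀/ω)·sinh
numerator   = 0.0831 − (0.0137)·2.261695 − (0.4784/3.7926)·2.028612 = -0.203775
denominator = 1 − 2.261695 = -1.261695
p = -0.203775 / -1.261695 = 0.1615

p = 0.1615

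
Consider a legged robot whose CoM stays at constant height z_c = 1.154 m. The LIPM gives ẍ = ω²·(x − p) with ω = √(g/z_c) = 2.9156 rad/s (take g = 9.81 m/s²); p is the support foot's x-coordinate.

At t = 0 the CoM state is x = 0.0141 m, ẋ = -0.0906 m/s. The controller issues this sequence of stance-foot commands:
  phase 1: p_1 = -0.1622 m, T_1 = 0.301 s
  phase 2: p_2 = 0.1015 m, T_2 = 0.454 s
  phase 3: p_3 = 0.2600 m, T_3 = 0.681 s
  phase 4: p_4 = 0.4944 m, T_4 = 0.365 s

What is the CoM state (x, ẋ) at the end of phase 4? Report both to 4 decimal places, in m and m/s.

phase 1: p=-0.1622, T=0.301, ωT=0.877596, cosh=1.410446, sinh=0.994664; start (x,ẋ)=(0.014100, -0.090600) → end (x,ẋ)=(0.055553, 0.383491)
phase 2: p=0.1015, T=0.454, ωT=1.323682, cosh=2.011692, sinh=1.745539; start (x,ẋ)=(0.055553, 0.383491) → end (x,ẋ)=(0.238661, 0.537629)
phase 3: p=0.2600, T=0.681, ωT=1.985524, cosh=3.710084, sinh=3.572775; start (x,ẋ)=(0.238661, 0.537629) → end (x,ẋ)=(0.839642, 1.772369)
phase 4: p=0.4944, T=0.365, ωT=1.064194, cosh=1.621754, sinh=1.276748; start (x,ẋ)=(0.839642, 1.772369) → end (x,ẋ)=(1.830423, 4.159506)

x = 1.8304, ẋ = 4.1595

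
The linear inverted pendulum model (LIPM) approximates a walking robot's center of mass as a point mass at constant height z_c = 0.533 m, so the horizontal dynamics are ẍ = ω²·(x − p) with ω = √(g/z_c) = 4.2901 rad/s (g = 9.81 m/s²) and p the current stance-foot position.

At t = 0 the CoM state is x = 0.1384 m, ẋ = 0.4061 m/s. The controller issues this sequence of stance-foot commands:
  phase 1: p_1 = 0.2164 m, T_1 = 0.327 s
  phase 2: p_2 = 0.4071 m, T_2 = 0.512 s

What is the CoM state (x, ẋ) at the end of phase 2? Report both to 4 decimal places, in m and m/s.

phase 1: p=0.2164, T=0.327, ωT=1.402863, cosh=2.156359, sinh=1.910467; start (x,ẋ)=(0.138400, 0.406100) → end (x,ẋ)=(0.229048, 0.236402)
phase 2: p=0.4071, T=0.512, ωT=2.196531, cosh=4.552475, sinh=4.441287; start (x,ẋ)=(0.229048, 0.236402) → end (x,ẋ)=(-0.158742, -2.316303)

x = -0.1587, ẋ = -2.3163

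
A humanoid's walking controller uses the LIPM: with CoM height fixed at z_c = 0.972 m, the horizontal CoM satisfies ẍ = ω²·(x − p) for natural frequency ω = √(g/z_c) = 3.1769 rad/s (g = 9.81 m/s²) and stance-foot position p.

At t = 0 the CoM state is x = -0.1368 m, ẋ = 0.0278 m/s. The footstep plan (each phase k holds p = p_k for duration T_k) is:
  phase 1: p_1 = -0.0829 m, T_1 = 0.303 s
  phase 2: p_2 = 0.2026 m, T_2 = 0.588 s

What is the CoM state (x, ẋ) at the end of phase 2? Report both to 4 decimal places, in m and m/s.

phase 1: p=-0.0829, T=0.303, ωT=0.962601, cosh=1.500198, sinh=1.118300; start (x,ẋ)=(-0.136800, 0.027800) → end (x,ẋ)=(-0.153975, -0.149786)
phase 2: p=0.2026, T=0.588, ωT=1.868017, cosh=3.314937, sinh=3.160507; start (x,ẋ)=(-0.153975, -0.149786) → end (x,ẋ)=(-1.128436, -4.076763)

x = -1.1284, ẋ = -4.0768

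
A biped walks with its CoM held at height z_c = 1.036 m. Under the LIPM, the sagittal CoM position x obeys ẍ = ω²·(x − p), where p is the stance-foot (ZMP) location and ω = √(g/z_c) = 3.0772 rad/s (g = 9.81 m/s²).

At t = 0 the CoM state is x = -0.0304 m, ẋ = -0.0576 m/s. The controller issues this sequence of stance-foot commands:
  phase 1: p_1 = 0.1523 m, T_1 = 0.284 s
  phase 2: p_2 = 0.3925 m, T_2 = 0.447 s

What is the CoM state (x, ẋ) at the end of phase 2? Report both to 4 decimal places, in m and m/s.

phase 1: p=0.1523, T=0.284, ωT=0.873925, cosh=1.406804, sinh=0.989493; start (x,ẋ)=(-0.030400, -0.057600) → end (x,ẋ)=(-0.123245, -0.637330)
phase 2: p=0.3925, T=0.447, ωT=1.375508, cosh=2.104900, sinh=1.852188; start (x,ẋ)=(-0.123245, -0.637330) → end (x,ẋ)=(-1.076704, -4.281030)

x = -1.0767, ẋ = -4.2810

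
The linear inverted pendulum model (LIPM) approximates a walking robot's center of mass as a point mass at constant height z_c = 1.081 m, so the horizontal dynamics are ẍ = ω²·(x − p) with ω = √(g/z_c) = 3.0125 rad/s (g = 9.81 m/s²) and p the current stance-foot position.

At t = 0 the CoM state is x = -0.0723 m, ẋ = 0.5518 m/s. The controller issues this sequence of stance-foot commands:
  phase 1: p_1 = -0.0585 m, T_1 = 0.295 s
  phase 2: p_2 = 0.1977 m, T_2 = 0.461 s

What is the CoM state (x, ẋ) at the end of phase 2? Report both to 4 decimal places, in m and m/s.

phase 1: p=-0.0585, T=0.295, ωT=0.888687, cosh=1.421565, sinh=1.010370; start (x,ẋ)=(-0.072300, 0.551800) → end (x,ẋ)=(0.106952, 0.742416)
phase 2: p=0.1977, T=0.461, ωT=1.388763, cosh=2.129634, sinh=1.880251; start (x,ẋ)=(0.106952, 0.742416) → end (x,ẋ)=(0.467819, 1.067055)

x = 0.4678, ẋ = 1.0671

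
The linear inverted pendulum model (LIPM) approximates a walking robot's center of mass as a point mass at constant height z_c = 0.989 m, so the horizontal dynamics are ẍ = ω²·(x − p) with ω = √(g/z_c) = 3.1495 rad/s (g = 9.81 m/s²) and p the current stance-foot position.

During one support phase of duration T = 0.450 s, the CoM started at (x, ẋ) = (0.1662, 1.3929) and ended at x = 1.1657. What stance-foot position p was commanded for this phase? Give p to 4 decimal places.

p = 0.0473

ωT = 3.1495·0.450 = 1.417275; cosh(ωT) = 2.184118, sinh(ωT) = 1.941744
x(T) = p + (x₀−p)·cosh(ωT) + (ẋ₀/ω)·sinh(ωT) ⇒ p·(1 − cosh) = x(T) − x₀·cosh − (ẋ₀/ω)·sinh
numerator   = 1.1657 − (0.1662)·2.184118 − (1.3929/3.1495)·1.941744 = -0.056058
denominator = 1 − 2.184118 = -1.184118
p = -0.056058 / -1.184118 = 0.0473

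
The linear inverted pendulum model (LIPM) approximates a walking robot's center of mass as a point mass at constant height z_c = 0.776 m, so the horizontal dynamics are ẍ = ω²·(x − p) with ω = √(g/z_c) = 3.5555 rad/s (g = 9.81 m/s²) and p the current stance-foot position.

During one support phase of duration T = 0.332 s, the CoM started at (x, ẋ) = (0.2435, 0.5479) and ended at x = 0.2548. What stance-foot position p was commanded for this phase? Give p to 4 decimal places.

ωT = 3.5555·0.332 = 1.180426; cosh(ωT) = 1.781454, sinh(ωT) = 1.474306
x(T) = p + (x₀−p)·cosh(ωT) + (ẋ₀/ω)·sinh(ωT) ⇒ p·(1 − cosh) = x(T) − x₀·cosh − (ẋ₀/ω)·sinh
numerator   = 0.2548 − (0.2435)·1.781454 − (0.5479/3.5555)·1.474306 = -0.406174
denominator = 1 − 1.781454 = -0.781454
p = -0.406174 / -0.781454 = 0.5198

p = 0.5198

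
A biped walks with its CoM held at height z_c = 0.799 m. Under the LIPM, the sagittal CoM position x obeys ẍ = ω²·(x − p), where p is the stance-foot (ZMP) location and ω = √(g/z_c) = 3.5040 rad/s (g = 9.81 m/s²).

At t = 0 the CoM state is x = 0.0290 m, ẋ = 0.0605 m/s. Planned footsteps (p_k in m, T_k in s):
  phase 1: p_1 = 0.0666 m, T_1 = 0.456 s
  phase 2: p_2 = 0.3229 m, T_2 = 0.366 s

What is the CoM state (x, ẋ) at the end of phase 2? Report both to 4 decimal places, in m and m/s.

x = -0.3574, ẋ = -2.1239

phase 1: p=0.0666, T=0.456, ωT=1.597824, cosh=2.572301, sinh=2.369965; start (x,ẋ)=(0.029000, 0.060500) → end (x,ẋ)=(0.010801, -0.156620)
phase 2: p=0.3229, T=0.366, ωT=1.282464, cosh=1.941433, sinh=1.664080; start (x,ẋ)=(0.010801, -0.156620) → end (x,ẋ)=(-0.357399, -2.123894)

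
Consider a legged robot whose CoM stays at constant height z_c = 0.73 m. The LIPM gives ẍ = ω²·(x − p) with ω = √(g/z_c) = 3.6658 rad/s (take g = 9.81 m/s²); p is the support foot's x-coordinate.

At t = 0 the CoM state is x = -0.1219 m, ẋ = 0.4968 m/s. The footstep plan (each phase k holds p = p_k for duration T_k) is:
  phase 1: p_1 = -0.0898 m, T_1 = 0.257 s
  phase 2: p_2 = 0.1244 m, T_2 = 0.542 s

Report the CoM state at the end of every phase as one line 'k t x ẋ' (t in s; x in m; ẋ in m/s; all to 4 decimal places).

1 0.2570 0.0102 0.6061
2 0.7990 0.2916 0.7536

phase 1: p=-0.0898, T=0.257, ωT=0.942111, cosh=1.477597, sinh=1.087793; start (x,ẋ)=(-0.121900, 0.496800) → end (x,ẋ)=(0.010190, 0.606067)
phase 2: p=0.1244, T=0.542, ωT=1.986864, cosh=3.714875, sinh=3.577750; start (x,ẋ)=(0.010190, 0.606067) → end (x,ẋ)=(0.291634, 0.753565)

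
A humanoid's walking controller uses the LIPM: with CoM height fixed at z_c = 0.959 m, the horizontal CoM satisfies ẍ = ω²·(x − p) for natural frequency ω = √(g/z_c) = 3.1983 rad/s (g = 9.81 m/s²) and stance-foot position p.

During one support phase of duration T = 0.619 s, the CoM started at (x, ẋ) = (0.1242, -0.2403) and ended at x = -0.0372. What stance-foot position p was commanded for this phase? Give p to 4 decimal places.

ωT = 3.1983·0.619 = 1.979748; cosh(ωT) = 3.689510, sinh(ωT) = 3.551406
x(T) = p + (x₀−p)·cosh(ωT) + (ẋ₀/ω)·sinh(ωT) ⇒ p·(1 − cosh) = x(T) − x₀·cosh − (ẋ₀/ω)·sinh
numerator   = -0.0372 − (0.1242)·3.689510 − (-0.2403/3.1983)·3.551406 = -0.228607
denominator = 1 − 3.689510 = -2.689510
p = -0.228607 / -2.689510 = 0.0850

p = 0.0850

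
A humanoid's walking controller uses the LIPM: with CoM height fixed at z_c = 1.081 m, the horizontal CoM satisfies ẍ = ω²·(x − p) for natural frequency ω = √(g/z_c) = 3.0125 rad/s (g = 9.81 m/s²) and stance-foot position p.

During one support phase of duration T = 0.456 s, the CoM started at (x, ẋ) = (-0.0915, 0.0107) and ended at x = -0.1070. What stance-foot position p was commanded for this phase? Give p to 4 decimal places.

p = -0.0715

ωT = 3.0125·0.456 = 1.373700; cosh(ωT) = 2.101553, sinh(ωT) = 1.848385
x(T) = p + (x₀−p)·cosh(ωT) + (ẋ₀/ω)·sinh(ωT) ⇒ p·(1 − cosh) = x(T) − x₀·cosh − (ẋ₀/ω)·sinh
numerator   = -0.1070 − (-0.0915)·2.101553 − (0.0107/3.0125)·1.848385 = 0.078727
denominator = 1 − 2.101553 = -1.101553
p = 0.078727 / -1.101553 = -0.0715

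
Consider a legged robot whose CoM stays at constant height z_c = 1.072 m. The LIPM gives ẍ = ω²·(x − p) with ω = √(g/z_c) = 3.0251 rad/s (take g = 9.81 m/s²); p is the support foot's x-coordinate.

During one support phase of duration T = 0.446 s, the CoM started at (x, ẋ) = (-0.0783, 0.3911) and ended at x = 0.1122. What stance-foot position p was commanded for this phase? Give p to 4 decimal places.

p = -0.0387

ωT = 3.0251·0.446 = 1.349195; cosh(ωT) = 2.056885, sinh(ωT) = 1.797435
x(T) = p + (x₀−p)·cosh(ωT) + (ẋ₀/ω)·sinh(ωT) ⇒ p·(1 − cosh) = x(T) − x₀·cosh − (ẋ₀/ω)·sinh
numerator   = 0.1122 − (-0.0783)·2.056885 − (0.3911/3.0251)·1.797435 = 0.040873
denominator = 1 − 2.056885 = -1.056885
p = 0.040873 / -1.056885 = -0.0387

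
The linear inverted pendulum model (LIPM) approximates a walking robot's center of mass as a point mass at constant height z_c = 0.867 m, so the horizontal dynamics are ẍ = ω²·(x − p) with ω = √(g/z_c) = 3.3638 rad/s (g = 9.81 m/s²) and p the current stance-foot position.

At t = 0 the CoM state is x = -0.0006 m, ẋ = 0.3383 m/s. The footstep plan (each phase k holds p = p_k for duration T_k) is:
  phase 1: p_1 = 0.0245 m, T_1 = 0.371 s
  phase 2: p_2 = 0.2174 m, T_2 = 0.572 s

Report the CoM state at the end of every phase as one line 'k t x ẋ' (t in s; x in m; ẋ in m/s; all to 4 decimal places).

phase 1: p=0.0245, T=0.371, ωT=1.247970, cosh=1.885176, sinh=1.598089; start (x,ẋ)=(-0.000600, 0.338300) → end (x,ẋ)=(0.137903, 0.502826)
phase 2: p=0.2174, T=0.572, ωT=1.924094, cosh=3.497473, sinh=3.351465; start (x,ẋ)=(0.137903, 0.502826) → end (x,ẋ)=(0.440344, 0.862400)

1 0.3710 0.1379 0.5028
2 0.9430 0.4403 0.8624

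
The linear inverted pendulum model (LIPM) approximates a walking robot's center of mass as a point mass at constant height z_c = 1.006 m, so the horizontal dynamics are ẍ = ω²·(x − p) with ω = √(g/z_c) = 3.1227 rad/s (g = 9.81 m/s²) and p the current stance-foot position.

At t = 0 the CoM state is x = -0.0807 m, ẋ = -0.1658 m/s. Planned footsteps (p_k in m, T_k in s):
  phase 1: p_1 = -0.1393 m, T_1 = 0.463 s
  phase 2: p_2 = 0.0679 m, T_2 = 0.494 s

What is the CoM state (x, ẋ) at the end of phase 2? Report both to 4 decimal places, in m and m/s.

phase 1: p=-0.1393, T=0.463, ωT=1.445810, cosh=2.240423, sinh=2.004867; start (x,ẋ)=(-0.080700, -0.165800) → end (x,ẋ)=(-0.114460, -0.004591)
phase 2: p=0.0679, T=0.494, ωT=1.542614, cosh=2.445310, sinh=2.231489; start (x,ẋ)=(-0.114460, -0.004591) → end (x,ẋ)=(-0.381307, -1.281959)

x = -0.3813, ẋ = -1.2820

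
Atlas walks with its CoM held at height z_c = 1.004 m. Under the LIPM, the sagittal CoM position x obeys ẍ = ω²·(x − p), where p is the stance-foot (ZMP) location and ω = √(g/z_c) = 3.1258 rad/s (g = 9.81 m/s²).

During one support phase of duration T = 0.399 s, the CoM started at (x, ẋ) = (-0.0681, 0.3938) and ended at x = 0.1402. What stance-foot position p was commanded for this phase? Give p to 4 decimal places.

p = -0.0762

ωT = 3.1258·0.399 = 1.247194; cosh(ωT) = 1.883937, sinh(ωT) = 1.596627
x(T) = p + (x₀−p)·cosh(ωT) + (ẋ₀/ω)·sinh(ωT) ⇒ p·(1 − cosh) = x(T) − x₀·cosh − (ẋ₀/ω)·sinh
numerator   = 0.1402 − (-0.0681)·1.883937 − (0.3938/3.1258)·1.596627 = 0.067347
denominator = 1 − 1.883937 = -0.883937
p = 0.067347 / -0.883937 = -0.0762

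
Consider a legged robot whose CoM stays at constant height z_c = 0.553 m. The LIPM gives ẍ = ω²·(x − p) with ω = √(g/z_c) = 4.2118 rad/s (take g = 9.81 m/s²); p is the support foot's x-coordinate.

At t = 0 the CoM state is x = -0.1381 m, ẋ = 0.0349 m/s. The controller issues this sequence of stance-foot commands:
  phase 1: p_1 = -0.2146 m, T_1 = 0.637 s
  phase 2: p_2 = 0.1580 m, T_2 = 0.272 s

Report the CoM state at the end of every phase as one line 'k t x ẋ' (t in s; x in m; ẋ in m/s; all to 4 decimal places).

phase 1: p=-0.2146, T=0.637, ωT=2.682917, cosh=7.348029, sinh=7.279665; start (x,ẋ)=(-0.138100, 0.034900) → end (x,ẋ)=(0.407845, 2.601974)
phase 2: p=0.1580, T=0.272, ωT=1.145610, cosh=1.731194, sinh=1.413164; start (x,ẋ)=(0.407845, 2.601974) → end (x,ẋ)=(1.463558, 5.991591)

1 0.6370 0.4078 2.6020
2 0.9090 1.4636 5.9916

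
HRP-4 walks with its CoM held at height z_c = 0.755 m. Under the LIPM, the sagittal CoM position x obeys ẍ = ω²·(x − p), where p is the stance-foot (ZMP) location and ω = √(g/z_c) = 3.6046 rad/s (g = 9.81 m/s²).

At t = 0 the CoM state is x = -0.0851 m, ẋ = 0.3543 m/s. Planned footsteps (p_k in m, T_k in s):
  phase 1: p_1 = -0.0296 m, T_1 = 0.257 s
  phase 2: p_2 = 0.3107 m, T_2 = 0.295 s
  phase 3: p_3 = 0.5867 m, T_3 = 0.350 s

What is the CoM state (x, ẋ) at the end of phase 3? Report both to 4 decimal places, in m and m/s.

phase 1: p=-0.0296, T=0.257, ωT=0.926382, cosh=1.460670, sinh=1.064686; start (x,ẋ)=(-0.085100, 0.354300) → end (x,ẋ)=(-0.006018, 0.304519)
phase 2: p=0.3107, T=0.295, ωT=1.063357, cosh=1.620686, sinh=1.275391; start (x,ẋ)=(-0.006018, 0.304519) → end (x,ẋ)=(-0.094854, -0.962510)
phase 3: p=0.5867, T=0.350, ωT=1.261610, cosh=1.907150, sinh=1.623952; start (x,ẋ)=(-0.094854, -0.962510) → end (x,ẋ)=(-1.146758, -5.825264)

x = -1.1468, ẋ = -5.8253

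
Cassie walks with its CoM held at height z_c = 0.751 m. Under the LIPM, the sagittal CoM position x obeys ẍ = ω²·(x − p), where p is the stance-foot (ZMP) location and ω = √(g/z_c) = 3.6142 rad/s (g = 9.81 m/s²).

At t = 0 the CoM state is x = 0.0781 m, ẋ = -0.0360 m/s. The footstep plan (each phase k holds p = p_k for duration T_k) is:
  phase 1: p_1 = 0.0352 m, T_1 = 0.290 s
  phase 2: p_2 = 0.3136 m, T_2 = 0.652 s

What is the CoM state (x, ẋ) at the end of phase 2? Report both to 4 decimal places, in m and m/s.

x = -0.6720, ẋ = -3.4732

phase 1: p=0.0352, T=0.290, ωT=1.048118, cosh=1.601438, sinh=1.250841; start (x,ẋ)=(0.078100, -0.036000) → end (x,ẋ)=(0.091442, 0.136290)
phase 2: p=0.3136, T=0.652, ωT=2.356458, cosh=5.324132, sinh=5.229377; start (x,ẋ)=(0.091442, 0.136290) → end (x,ẋ)=(-0.671999, -3.473155)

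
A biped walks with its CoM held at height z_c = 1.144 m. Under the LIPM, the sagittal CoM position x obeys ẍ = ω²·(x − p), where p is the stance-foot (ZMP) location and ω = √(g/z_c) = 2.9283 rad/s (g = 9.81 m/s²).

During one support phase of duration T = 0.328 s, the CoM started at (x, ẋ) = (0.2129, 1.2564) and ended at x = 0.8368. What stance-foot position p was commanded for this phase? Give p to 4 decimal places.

p = -0.0793

ωT = 2.9283·0.328 = 0.960482; cosh(ωT) = 1.497832, sinh(ωT) = 1.115124
x(T) = p + (x₀−p)·cosh(ωT) + (ẋ₀/ω)·sinh(ωT) ⇒ p·(1 − cosh) = x(T) − x₀·cosh − (ẋ₀/ω)·sinh
numerator   = 0.8368 − (0.2129)·1.497832 − (1.2564/2.9283)·1.115124 = 0.039463
denominator = 1 − 1.497832 = -0.497832
p = 0.039463 / -0.497832 = -0.0793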